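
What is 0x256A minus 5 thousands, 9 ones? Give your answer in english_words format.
Convert 0x256A (hexadecimal) → 2×4096 + 5×256 + 6×16 + 10 = 9578 (decimal)
Convert 5 thousands, 9 ones (place-value notation) → 5×1000 + 9 = 5009 (decimal)
Compute 9578 - 5009 = 4569
Convert 4569 (decimal) → 4569 = 4×1000 + 5×100 + 69 → four thousand five hundred sixty-nine (English words)
four thousand five hundred sixty-nine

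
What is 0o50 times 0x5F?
Convert 0o50 (octal) → 5×8 = 40 (decimal)
Convert 0x5F (hexadecimal) → 5×16 + 15 = 95 (decimal)
Compute 40 × 95 = 3800
3800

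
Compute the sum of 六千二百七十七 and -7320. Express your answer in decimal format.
Convert 六千二百七十七 (Chinese numeral) → 6×1000 + 2×100 + 7×10 + 7 = 6277 (decimal)
Compute 6277 + -7320 = -1043
-1043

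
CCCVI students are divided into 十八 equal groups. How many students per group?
Convert CCCVI (Roman numeral) → 100 + 100 + 100 + 5 + 1 = 306 (decimal)
Convert 十八 (Chinese numeral) → 1×10 + 8 = 18 (decimal)
Compute 306 ÷ 18 = 17
17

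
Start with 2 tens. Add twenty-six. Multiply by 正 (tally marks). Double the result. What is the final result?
Convert 2 tens (place-value notation) → 2×10 = 20 (decimal)
Start: 20
Convert twenty-six (English words) → 26 (decimal)
20 + 26 = 46
Convert 正 (tally marks) → 5 (decimal)
46 × 5 = 230
230 × 2 = 460
460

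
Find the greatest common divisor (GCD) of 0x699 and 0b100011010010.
Convert 0x699 (hexadecimal) → 6×256 + 9×16 + 9 = 1689 (decimal)
Convert 0b100011010010 (binary) → 2048 + 128 + 64 + 16 + 2 = 2258 (decimal)
Compute gcd(1689, 2258) = 1
1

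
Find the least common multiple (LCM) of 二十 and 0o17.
Convert 二十 (Chinese numeral) → 2×10 = 20 (decimal)
Convert 0o17 (octal) → 1×8 + 7 = 15 (decimal)
Compute lcm(20, 15) = 60
60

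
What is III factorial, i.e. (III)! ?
Convert III (Roman numeral) → 1 + 1 + 1 = 3 (decimal)
Compute 3! = 6
6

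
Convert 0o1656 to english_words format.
Convert 0o1656 (octal) → 1×512 + 6×64 + 5×8 + 6 = 942 (decimal)
Convert 942 (decimal) → 942 = 9×100 + 42 → nine hundred forty-two (English words)
nine hundred forty-two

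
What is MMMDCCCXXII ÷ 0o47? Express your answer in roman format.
Convert MMMDCCCXXII (Roman numeral) → 1000 + 1000 + 1000 + 500 + 100 + 100 + 100 + 10 + 10 + 1 + 1 = 3822 (decimal)
Convert 0o47 (octal) → 4×8 + 7 = 39 (decimal)
Compute 3822 ÷ 39 = 98
Convert 98 (decimal) → 98 = 90 + 5 + 1 + 1 + 1 → XCVIII (Roman numeral)
XCVIII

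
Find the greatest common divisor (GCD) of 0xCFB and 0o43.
Convert 0xCFB (hexadecimal) → 12×256 + 15×16 + 11 = 3323 (decimal)
Convert 0o43 (octal) → 4×8 + 3 = 35 (decimal)
Compute gcd(3323, 35) = 1
1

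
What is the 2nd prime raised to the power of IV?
Convert the 2nd prime (prime index) → 3 (decimal)
Convert IV (Roman numeral) → 4 (decimal)
Compute 3 ^ 4 = 81
81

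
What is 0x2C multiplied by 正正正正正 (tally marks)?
Convert 0x2C (hexadecimal) → 2×16 + 12 = 44 (decimal)
Convert 正正正正正 (tally marks) → 5 + 5 + 5 + 5 + 5 = 25 (decimal)
Compute 44 × 25 = 1100
1100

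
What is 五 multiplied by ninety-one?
Convert 五 (Chinese numeral) → 5 (decimal)
Convert ninety-one (English words) → 91 (decimal)
Compute 5 × 91 = 455
455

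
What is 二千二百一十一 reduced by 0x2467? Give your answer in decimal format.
Convert 二千二百一十一 (Chinese numeral) → 2×1000 + 2×100 + 1×10 + 1 = 2211 (decimal)
Convert 0x2467 (hexadecimal) → 2×4096 + 4×256 + 6×16 + 7 = 9319 (decimal)
Compute 2211 - 9319 = -7108
-7108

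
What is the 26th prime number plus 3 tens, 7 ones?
The 26th prime number = 101
Convert 3 tens, 7 ones (place-value notation) → 3×10 + 7 = 37 (decimal)
Compute 101 + 37 = 138
138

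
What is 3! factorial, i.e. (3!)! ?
Convert 3! (factorial) → 6 (decimal)
Compute 6! = 720
720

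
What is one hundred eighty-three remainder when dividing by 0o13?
Convert one hundred eighty-three (English words) → 1×100 + 83 = 183 (decimal)
Convert 0o13 (octal) → 1×8 + 3 = 11 (decimal)
Compute 183 mod 11 = 7
7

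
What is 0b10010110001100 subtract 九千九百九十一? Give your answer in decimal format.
Convert 0b10010110001100 (binary) → 8192 + 1024 + 256 + 128 + 8 + 4 = 9612 (decimal)
Convert 九千九百九十一 (Chinese numeral) → 9×1000 + 9×100 + 9×10 + 1 = 9991 (decimal)
Compute 9612 - 9991 = -379
-379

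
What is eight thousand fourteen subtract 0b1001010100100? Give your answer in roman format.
Convert eight thousand fourteen (English words) → 8×1000 + 14 = 8014 (decimal)
Convert 0b1001010100100 (binary) → 4096 + 512 + 128 + 32 + 4 = 4772 (decimal)
Compute 8014 - 4772 = 3242
Convert 3242 (decimal) → 3242 = 1000 + 1000 + 1000 + 100 + 100 + 40 + 1 + 1 → MMMCCXLII (Roman numeral)
MMMCCXLII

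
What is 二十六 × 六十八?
Convert 二十六 (Chinese numeral) → 2×10 + 6 = 26 (decimal)
Convert 六十八 (Chinese numeral) → 6×10 + 8 = 68 (decimal)
Compute 26 × 68 = 1768
1768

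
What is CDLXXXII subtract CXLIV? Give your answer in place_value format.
Convert CDLXXXII (Roman numeral) → 400 + 50 + 10 + 10 + 10 + 1 + 1 = 482 (decimal)
Convert CXLIV (Roman numeral) → 100 + 40 + 4 = 144 (decimal)
Compute 482 - 144 = 338
Convert 338 (decimal) → 338 = 3×100 + 3×10 + 8 → 3 hundreds, 3 tens, 8 ones (place-value notation)
3 hundreds, 3 tens, 8 ones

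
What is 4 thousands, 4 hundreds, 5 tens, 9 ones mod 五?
Convert 4 thousands, 4 hundreds, 5 tens, 9 ones (place-value notation) → 4×1000 + 4×100 + 5×10 + 9 = 4459 (decimal)
Convert 五 (Chinese numeral) → 5 (decimal)
Compute 4459 mod 5 = 4
4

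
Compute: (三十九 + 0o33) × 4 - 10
Convert 三十九 (Chinese numeral) → 3×10 + 9 = 39 (decimal)
Convert 0o33 (octal) → 3×8 + 3 = 27 (decimal)
Expression in decimal: (39 + 27) × 4 - 10
Parentheses first: 39 + 27 = 66
Multiply: 66 × 4 = 264
Subtract: 264 - 10 = 254
254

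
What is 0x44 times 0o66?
Convert 0x44 (hexadecimal) → 4×16 + 4 = 68 (decimal)
Convert 0o66 (octal) → 6×8 + 6 = 54 (decimal)
Compute 68 × 54 = 3672
3672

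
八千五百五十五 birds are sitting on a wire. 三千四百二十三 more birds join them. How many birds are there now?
Convert 八千五百五十五 (Chinese numeral) → 8×1000 + 5×100 + 5×10 + 5 = 8555 (decimal)
Convert 三千四百二十三 (Chinese numeral) → 3×1000 + 4×100 + 2×10 + 3 = 3423 (decimal)
Compute 8555 + 3423 = 11978
11978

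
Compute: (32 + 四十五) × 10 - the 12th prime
Convert 四十五 (Chinese numeral) → 4×10 + 5 = 45 (decimal)
Convert the 12th prime (prime index) → 37 (decimal)
Expression in decimal: (32 + 45) × 10 - 37
Parentheses first: 32 + 45 = 77
Multiply: 77 × 10 = 770
Subtract: 770 - 37 = 733
733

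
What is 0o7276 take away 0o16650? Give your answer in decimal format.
Convert 0o7276 (octal) → 7×512 + 2×64 + 7×8 + 6 = 3774 (decimal)
Convert 0o16650 (octal) → 1×4096 + 6×512 + 6×64 + 5×8 = 7592 (decimal)
Compute 3774 - 7592 = -3818
-3818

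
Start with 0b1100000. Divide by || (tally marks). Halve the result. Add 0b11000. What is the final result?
Convert 0b1100000 (binary) → 64 + 32 = 96 (decimal)
Start: 96
Convert || (tally marks) → 2 (decimal)
96 ÷ 2 = 48
48 ÷ 2 = 24
Convert 0b11000 (binary) → 16 + 8 = 24 (decimal)
24 + 24 = 48
48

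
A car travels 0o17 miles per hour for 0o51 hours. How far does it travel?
Convert 0o17 (octal) → 1×8 + 7 = 15 (decimal)
Convert 0o51 (octal) → 5×8 + 1 = 41 (decimal)
Compute 15 × 41 = 615
615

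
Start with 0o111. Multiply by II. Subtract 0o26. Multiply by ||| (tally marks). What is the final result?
Convert 0o111 (octal) → 1×64 + 1×8 + 1 = 73 (decimal)
Start: 73
Convert II (Roman numeral) → 1 + 1 = 2 (decimal)
73 × 2 = 146
Convert 0o26 (octal) → 2×8 + 6 = 22 (decimal)
146 - 22 = 124
Convert ||| (tally marks) → 3 (decimal)
124 × 3 = 372
372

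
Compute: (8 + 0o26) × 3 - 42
Convert 0o26 (octal) → 2×8 + 6 = 22 (decimal)
Expression in decimal: (8 + 22) × 3 - 42
Parentheses first: 8 + 22 = 30
Multiply: 30 × 3 = 90
Subtract: 90 - 42 = 48
48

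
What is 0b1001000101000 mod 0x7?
Convert 0b1001000101000 (binary) → 4096 + 512 + 32 + 8 = 4648 (decimal)
Convert 0x7 (hexadecimal) → 7 (decimal)
Compute 4648 mod 7 = 0
0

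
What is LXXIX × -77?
Convert LXXIX (Roman numeral) → 50 + 10 + 10 + 9 = 79 (decimal)
Compute 79 × -77 = -6083
-6083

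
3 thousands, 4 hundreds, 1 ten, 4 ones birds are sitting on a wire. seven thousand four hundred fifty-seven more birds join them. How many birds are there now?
Convert 3 thousands, 4 hundreds, 1 ten, 4 ones (place-value notation) → 3×1000 + 4×100 + 1×10 + 4 = 3414 (decimal)
Convert seven thousand four hundred fifty-seven (English words) → 7×1000 + 4×100 + 57 = 7457 (decimal)
Compute 3414 + 7457 = 10871
10871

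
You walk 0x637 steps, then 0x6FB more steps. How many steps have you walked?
Convert 0x637 (hexadecimal) → 6×256 + 3×16 + 7 = 1591 (decimal)
Convert 0x6FB (hexadecimal) → 6×256 + 15×16 + 11 = 1787 (decimal)
Compute 1591 + 1787 = 3378
3378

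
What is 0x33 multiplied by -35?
Convert 0x33 (hexadecimal) → 3×16 + 3 = 51 (decimal)
Compute 51 × -35 = -1785
-1785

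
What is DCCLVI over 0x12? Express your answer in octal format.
Convert DCCLVI (Roman numeral) → 500 + 100 + 100 + 50 + 5 + 1 = 756 (decimal)
Convert 0x12 (hexadecimal) → 1×16 + 2 = 18 (decimal)
Compute 756 ÷ 18 = 42
Convert 42 (decimal) → 42 = 5×8 + 2 → 0o52 (octal)
0o52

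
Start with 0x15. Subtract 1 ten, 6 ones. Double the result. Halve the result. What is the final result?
Convert 0x15 (hexadecimal) → 1×16 + 5 = 21 (decimal)
Start: 21
Convert 1 ten, 6 ones (place-value notation) → 1×10 + 6 = 16 (decimal)
21 - 16 = 5
5 × 2 = 10
10 ÷ 2 = 5
5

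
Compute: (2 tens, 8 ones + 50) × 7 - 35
Convert 2 tens, 8 ones (place-value notation) → 2×10 + 8 = 28 (decimal)
Expression in decimal: (28 + 50) × 7 - 35
Parentheses first: 28 + 50 = 78
Multiply: 78 × 7 = 546
Subtract: 546 - 35 = 511
511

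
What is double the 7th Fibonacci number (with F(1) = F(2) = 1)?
The 7th Fibonacci number (with F(1) = F(2) = 1): 1, 1, 2, 3, 5, 8, 13 → 13
Compute 13 × 2 = 26
26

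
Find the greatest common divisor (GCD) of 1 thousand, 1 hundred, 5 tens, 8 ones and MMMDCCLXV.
Convert 1 thousand, 1 hundred, 5 tens, 8 ones (place-value notation) → 1×1000 + 1×100 + 5×10 + 8 = 1158 (decimal)
Convert MMMDCCLXV (Roman numeral) → 1000 + 1000 + 1000 + 500 + 100 + 100 + 50 + 10 + 5 = 3765 (decimal)
Compute gcd(1158, 3765) = 3
3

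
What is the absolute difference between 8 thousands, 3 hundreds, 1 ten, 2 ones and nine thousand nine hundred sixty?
Convert 8 thousands, 3 hundreds, 1 ten, 2 ones (place-value notation) → 8×1000 + 3×100 + 1×10 + 2 = 8312 (decimal)
Convert nine thousand nine hundred sixty (English words) → 9×1000 + 9×100 + 60 = 9960 (decimal)
Compute |8312 - 9960| = 1648
1648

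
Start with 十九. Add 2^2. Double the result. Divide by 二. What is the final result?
Convert 十九 (Chinese numeral) → 1×10 + 9 = 19 (decimal)
Start: 19
Convert 2^2 (power) → 4 (decimal)
19 + 4 = 23
23 × 2 = 46
Convert 二 (Chinese numeral) → 2 (decimal)
46 ÷ 2 = 23
23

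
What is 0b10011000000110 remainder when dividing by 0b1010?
Convert 0b10011000000110 (binary) → 8192 + 1024 + 512 + 4 + 2 = 9734 (decimal)
Convert 0b1010 (binary) → 8 + 2 = 10 (decimal)
Compute 9734 mod 10 = 4
4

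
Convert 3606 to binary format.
Convert 3606 (decimal) → 3606 = 2048 + 1024 + 512 + 16 + 4 + 2 → 0b111000010110 (binary)
0b111000010110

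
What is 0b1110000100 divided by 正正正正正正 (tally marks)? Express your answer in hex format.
Convert 0b1110000100 (binary) → 512 + 256 + 128 + 4 = 900 (decimal)
Convert 正正正正正正 (tally marks) → 5 + 5 + 5 + 5 + 5 + 5 = 30 (decimal)
Compute 900 ÷ 30 = 30
Convert 30 (decimal) → 30 = 1×16 + 14 → 0x1E (hexadecimal)
0x1E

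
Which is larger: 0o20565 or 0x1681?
Convert 0o20565 (octal) → 2×4096 + 5×64 + 6×8 + 5 = 8565 (decimal)
Convert 0x1681 (hexadecimal) → 1×4096 + 6×256 + 8×16 + 1 = 5761 (decimal)
Compare 8565 vs 5761: larger = 8565
8565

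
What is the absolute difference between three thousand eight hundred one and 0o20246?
Convert three thousand eight hundred one (English words) → 3×1000 + 8×100 + 1 = 3801 (decimal)
Convert 0o20246 (octal) → 2×4096 + 2×64 + 4×8 + 6 = 8358 (decimal)
Compute |3801 - 8358| = 4557
4557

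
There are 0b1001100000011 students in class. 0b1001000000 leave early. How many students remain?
Convert 0b1001100000011 (binary) → 4096 + 512 + 256 + 2 + 1 = 4867 (decimal)
Convert 0b1001000000 (binary) → 512 + 64 = 576 (decimal)
Compute 4867 - 576 = 4291
4291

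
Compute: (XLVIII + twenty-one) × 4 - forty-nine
Convert XLVIII (Roman numeral) → 40 + 5 + 1 + 1 + 1 = 48 (decimal)
Convert twenty-one (English words) → 21 (decimal)
Convert forty-nine (English words) → 49 (decimal)
Expression in decimal: (48 + 21) × 4 - 49
Parentheses first: 48 + 21 = 69
Multiply: 69 × 4 = 276
Subtract: 276 - 49 = 227
227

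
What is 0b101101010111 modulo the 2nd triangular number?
Convert 0b101101010111 (binary) → 2048 + 512 + 256 + 64 + 16 + 4 + 2 + 1 = 2903 (decimal)
Convert the 2nd triangular number (triangular index) → 2×3/2 = 3 (decimal)
Compute 2903 mod 3 = 2
2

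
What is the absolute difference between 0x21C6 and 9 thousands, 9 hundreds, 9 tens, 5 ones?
Convert 0x21C6 (hexadecimal) → 2×4096 + 1×256 + 12×16 + 6 = 8646 (decimal)
Convert 9 thousands, 9 hundreds, 9 tens, 5 ones (place-value notation) → 9×1000 + 9×100 + 9×10 + 5 = 9995 (decimal)
Compute |8646 - 9995| = 1349
1349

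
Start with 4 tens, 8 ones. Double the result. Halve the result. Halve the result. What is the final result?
Convert 4 tens, 8 ones (place-value notation) → 4×10 + 8 = 48 (decimal)
Start: 48
48 × 2 = 96
96 ÷ 2 = 48
48 ÷ 2 = 24
24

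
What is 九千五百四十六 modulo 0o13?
Convert 九千五百四十六 (Chinese numeral) → 9×1000 + 5×100 + 4×10 + 6 = 9546 (decimal)
Convert 0o13 (octal) → 1×8 + 3 = 11 (decimal)
Compute 9546 mod 11 = 9
9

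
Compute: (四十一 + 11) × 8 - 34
Convert 四十一 (Chinese numeral) → 4×10 + 1 = 41 (decimal)
Expression in decimal: (41 + 11) × 8 - 34
Parentheses first: 41 + 11 = 52
Multiply: 52 × 8 = 416
Subtract: 416 - 34 = 382
382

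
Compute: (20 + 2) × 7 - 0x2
Convert 0x2 (hexadecimal) → 2 (decimal)
Expression in decimal: (20 + 2) × 7 - 2
Parentheses first: 20 + 2 = 22
Multiply: 22 × 7 = 154
Subtract: 154 - 2 = 152
152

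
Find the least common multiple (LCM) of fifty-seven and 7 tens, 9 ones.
Convert fifty-seven (English words) → 57 (decimal)
Convert 7 tens, 9 ones (place-value notation) → 7×10 + 9 = 79 (decimal)
Compute lcm(57, 79) = 4503
4503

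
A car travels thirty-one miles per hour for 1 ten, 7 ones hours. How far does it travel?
Convert thirty-one (English words) → 31 (decimal)
Convert 1 ten, 7 ones (place-value notation) → 1×10 + 7 = 17 (decimal)
Compute 31 × 17 = 527
527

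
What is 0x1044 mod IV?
Convert 0x1044 (hexadecimal) → 1×4096 + 4×16 + 4 = 4164 (decimal)
Convert IV (Roman numeral) → 4 (decimal)
Compute 4164 mod 4 = 0
0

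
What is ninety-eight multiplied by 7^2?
Convert ninety-eight (English words) → 98 (decimal)
Convert 7^2 (power) → 49 (decimal)
Compute 98 × 49 = 4802
4802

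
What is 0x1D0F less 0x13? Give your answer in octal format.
Convert 0x1D0F (hexadecimal) → 1×4096 + 13×256 + 15 = 7439 (decimal)
Convert 0x13 (hexadecimal) → 1×16 + 3 = 19 (decimal)
Compute 7439 - 19 = 7420
Convert 7420 (decimal) → 7420 = 1×4096 + 6×512 + 3×64 + 7×8 + 4 → 0o16374 (octal)
0o16374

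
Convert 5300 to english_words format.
Convert 5300 (decimal) → 5300 = 5×1000 + 3×100 → five thousand three hundred (English words)
five thousand three hundred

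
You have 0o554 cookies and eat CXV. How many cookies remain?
Convert 0o554 (octal) → 5×64 + 5×8 + 4 = 364 (decimal)
Convert CXV (Roman numeral) → 100 + 10 + 5 = 115 (decimal)
Compute 364 - 115 = 249
249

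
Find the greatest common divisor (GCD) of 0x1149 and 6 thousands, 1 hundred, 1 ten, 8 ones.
Convert 0x1149 (hexadecimal) → 1×4096 + 1×256 + 4×16 + 9 = 4425 (decimal)
Convert 6 thousands, 1 hundred, 1 ten, 8 ones (place-value notation) → 6×1000 + 1×100 + 1×10 + 8 = 6118 (decimal)
Compute gcd(4425, 6118) = 1
1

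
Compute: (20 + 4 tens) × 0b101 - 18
Convert 4 tens (place-value notation) → 4×10 = 40 (decimal)
Convert 0b101 (binary) → 4 + 1 = 5 (decimal)
Expression in decimal: (20 + 40) × 5 - 18
Parentheses first: 20 + 40 = 60
Multiply: 60 × 5 = 300
Subtract: 300 - 18 = 282
282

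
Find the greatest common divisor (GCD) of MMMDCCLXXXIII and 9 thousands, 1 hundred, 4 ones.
Convert MMMDCCLXXXIII (Roman numeral) → 1000 + 1000 + 1000 + 500 + 100 + 100 + 50 + 10 + 10 + 10 + 1 + 1 + 1 = 3783 (decimal)
Convert 9 thousands, 1 hundred, 4 ones (place-value notation) → 9×1000 + 1×100 + 4 = 9104 (decimal)
Compute gcd(3783, 9104) = 1
1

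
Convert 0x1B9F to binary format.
Convert 0x1B9F (hexadecimal) → 1×4096 + 11×256 + 9×16 + 15 = 7071 (decimal)
Convert 7071 (decimal) → 7071 = 4096 + 2048 + 512 + 256 + 128 + 16 + 8 + 4 + 2 + 1 → 0b1101110011111 (binary)
0b1101110011111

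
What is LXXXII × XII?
Convert LXXXII (Roman numeral) → 50 + 10 + 10 + 10 + 1 + 1 = 82 (decimal)
Convert XII (Roman numeral) → 10 + 1 + 1 = 12 (decimal)
Compute 82 × 12 = 984
984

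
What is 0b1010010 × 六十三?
Convert 0b1010010 (binary) → 64 + 16 + 2 = 82 (decimal)
Convert 六十三 (Chinese numeral) → 6×10 + 3 = 63 (decimal)
Compute 82 × 63 = 5166
5166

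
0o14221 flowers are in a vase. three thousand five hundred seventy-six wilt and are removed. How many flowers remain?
Convert 0o14221 (octal) → 1×4096 + 4×512 + 2×64 + 2×8 + 1 = 6289 (decimal)
Convert three thousand five hundred seventy-six (English words) → 3×1000 + 5×100 + 76 = 3576 (decimal)
Compute 6289 - 3576 = 2713
2713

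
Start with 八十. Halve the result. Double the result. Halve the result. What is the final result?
Convert 八十 (Chinese numeral) → 8×10 = 80 (decimal)
Start: 80
80 ÷ 2 = 40
40 × 2 = 80
80 ÷ 2 = 40
40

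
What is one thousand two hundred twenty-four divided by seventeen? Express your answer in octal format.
Convert one thousand two hundred twenty-four (English words) → 1×1000 + 2×100 + 24 = 1224 (decimal)
Convert seventeen (English words) → 17 (decimal)
Compute 1224 ÷ 17 = 72
Convert 72 (decimal) → 72 = 1×64 + 1×8 → 0o110 (octal)
0o110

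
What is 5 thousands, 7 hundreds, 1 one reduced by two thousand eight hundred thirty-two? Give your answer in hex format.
Convert 5 thousands, 7 hundreds, 1 one (place-value notation) → 5×1000 + 7×100 + 1 = 5701 (decimal)
Convert two thousand eight hundred thirty-two (English words) → 2×1000 + 8×100 + 32 = 2832 (decimal)
Compute 5701 - 2832 = 2869
Convert 2869 (decimal) → 2869 = 11×256 + 3×16 + 5 → 0xB35 (hexadecimal)
0xB35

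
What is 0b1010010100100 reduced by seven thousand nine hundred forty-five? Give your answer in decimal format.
Convert 0b1010010100100 (binary) → 4096 + 1024 + 128 + 32 + 4 = 5284 (decimal)
Convert seven thousand nine hundred forty-five (English words) → 7×1000 + 9×100 + 45 = 7945 (decimal)
Compute 5284 - 7945 = -2661
-2661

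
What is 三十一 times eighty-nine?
Convert 三十一 (Chinese numeral) → 3×10 + 1 = 31 (decimal)
Convert eighty-nine (English words) → 89 (decimal)
Compute 31 × 89 = 2759
2759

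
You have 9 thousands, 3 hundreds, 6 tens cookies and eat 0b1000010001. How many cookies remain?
Convert 9 thousands, 3 hundreds, 6 tens (place-value notation) → 9×1000 + 3×100 + 6×10 = 9360 (decimal)
Convert 0b1000010001 (binary) → 512 + 16 + 1 = 529 (decimal)
Compute 9360 - 529 = 8831
8831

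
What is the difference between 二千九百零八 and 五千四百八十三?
Convert 二千九百零八 (Chinese numeral) → 2×1000 + 9×100 + 8 = 2908 (decimal)
Convert 五千四百八十三 (Chinese numeral) → 5×1000 + 4×100 + 8×10 + 3 = 5483 (decimal)
Difference: |2908 - 5483| = 2575
2575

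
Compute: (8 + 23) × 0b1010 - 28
Convert 0b1010 (binary) → 8 + 2 = 10 (decimal)
Expression in decimal: (8 + 23) × 10 - 28
Parentheses first: 8 + 23 = 31
Multiply: 31 × 10 = 310
Subtract: 310 - 28 = 282
282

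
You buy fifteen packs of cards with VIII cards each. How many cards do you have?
Convert VIII (Roman numeral) → 5 + 1 + 1 + 1 = 8 (decimal)
Convert fifteen (English words) → 15 (decimal)
Compute 8 × 15 = 120
120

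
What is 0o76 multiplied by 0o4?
Convert 0o76 (octal) → 7×8 + 6 = 62 (decimal)
Convert 0o4 (octal) → 4 (decimal)
Compute 62 × 4 = 248
248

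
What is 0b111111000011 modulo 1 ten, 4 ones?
Convert 0b111111000011 (binary) → 2048 + 1024 + 512 + 256 + 128 + 64 + 2 + 1 = 4035 (decimal)
Convert 1 ten, 4 ones (place-value notation) → 1×10 + 4 = 14 (decimal)
Compute 4035 mod 14 = 3
3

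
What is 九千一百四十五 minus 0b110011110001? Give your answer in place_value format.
Convert 九千一百四十五 (Chinese numeral) → 9×1000 + 1×100 + 4×10 + 5 = 9145 (decimal)
Convert 0b110011110001 (binary) → 2048 + 1024 + 128 + 64 + 32 + 16 + 1 = 3313 (decimal)
Compute 9145 - 3313 = 5832
Convert 5832 (decimal) → 5832 = 5×1000 + 8×100 + 3×10 + 2 → 5 thousands, 8 hundreds, 3 tens, 2 ones (place-value notation)
5 thousands, 8 hundreds, 3 tens, 2 ones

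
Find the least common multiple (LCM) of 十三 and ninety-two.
Convert 十三 (Chinese numeral) → 1×10 + 3 = 13 (decimal)
Convert ninety-two (English words) → 92 (decimal)
Compute lcm(13, 92) = 1196
1196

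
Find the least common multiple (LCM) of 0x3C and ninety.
Convert 0x3C (hexadecimal) → 3×16 + 12 = 60 (decimal)
Convert ninety (English words) → 90 (decimal)
Compute lcm(60, 90) = 180
180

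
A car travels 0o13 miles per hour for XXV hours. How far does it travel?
Convert 0o13 (octal) → 1×8 + 3 = 11 (decimal)
Convert XXV (Roman numeral) → 10 + 10 + 5 = 25 (decimal)
Compute 11 × 25 = 275
275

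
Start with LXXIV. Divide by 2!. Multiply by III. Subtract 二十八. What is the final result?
Convert LXXIV (Roman numeral) → 50 + 10 + 10 + 4 = 74 (decimal)
Start: 74
Convert 2! (factorial) → 2 (decimal)
74 ÷ 2 = 37
Convert III (Roman numeral) → 1 + 1 + 1 = 3 (decimal)
37 × 3 = 111
Convert 二十八 (Chinese numeral) → 2×10 + 8 = 28 (decimal)
111 - 28 = 83
83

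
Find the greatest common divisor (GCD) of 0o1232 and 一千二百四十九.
Convert 0o1232 (octal) → 1×512 + 2×64 + 3×8 + 2 = 666 (decimal)
Convert 一千二百四十九 (Chinese numeral) → 1×1000 + 2×100 + 4×10 + 9 = 1249 (decimal)
Compute gcd(666, 1249) = 1
1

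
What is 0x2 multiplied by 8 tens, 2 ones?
Convert 0x2 (hexadecimal) → 2 (decimal)
Convert 8 tens, 2 ones (place-value notation) → 8×10 + 2 = 82 (decimal)
Compute 2 × 82 = 164
164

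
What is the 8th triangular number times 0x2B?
Convert the 8th triangular number (triangular index) → 8×9/2 = 36 (decimal)
Convert 0x2B (hexadecimal) → 2×16 + 11 = 43 (decimal)
Compute 36 × 43 = 1548
1548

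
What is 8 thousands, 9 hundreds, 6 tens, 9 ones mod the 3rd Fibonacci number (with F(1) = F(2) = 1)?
Convert 8 thousands, 9 hundreds, 6 tens, 9 ones (place-value notation) → 8×1000 + 9×100 + 6×10 + 9 = 8969 (decimal)
Convert the 3rd Fibonacci number (with F(1) = F(2) = 1) (Fibonacci index) → 1, 1, 2 → 2 (decimal)
Compute 8969 mod 2 = 1
1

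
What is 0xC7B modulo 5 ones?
Convert 0xC7B (hexadecimal) → 12×256 + 7×16 + 11 = 3195 (decimal)
Convert 5 ones (place-value notation) → 5 (decimal)
Compute 3195 mod 5 = 0
0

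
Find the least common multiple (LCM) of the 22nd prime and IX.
Convert the 22nd prime (prime index) → 79 (decimal)
Convert IX (Roman numeral) → 9 (decimal)
Compute lcm(79, 9) = 711
711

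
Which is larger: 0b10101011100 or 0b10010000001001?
Convert 0b10101011100 (binary) → 1024 + 256 + 64 + 16 + 8 + 4 = 1372 (decimal)
Convert 0b10010000001001 (binary) → 8192 + 1024 + 8 + 1 = 9225 (decimal)
Compare 1372 vs 9225: larger = 9225
9225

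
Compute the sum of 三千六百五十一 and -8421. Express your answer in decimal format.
Convert 三千六百五十一 (Chinese numeral) → 3×1000 + 6×100 + 5×10 + 1 = 3651 (decimal)
Compute 3651 + -8421 = -4770
-4770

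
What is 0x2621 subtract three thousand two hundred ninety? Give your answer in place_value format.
Convert 0x2621 (hexadecimal) → 2×4096 + 6×256 + 2×16 + 1 = 9761 (decimal)
Convert three thousand two hundred ninety (English words) → 3×1000 + 2×100 + 90 = 3290 (decimal)
Compute 9761 - 3290 = 6471
Convert 6471 (decimal) → 6471 = 6×1000 + 4×100 + 7×10 + 1 → 6 thousands, 4 hundreds, 7 tens, 1 one (place-value notation)
6 thousands, 4 hundreds, 7 tens, 1 one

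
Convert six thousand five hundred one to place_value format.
Convert six thousand five hundred one (English words) → 6×1000 + 5×100 + 1 = 6501 (decimal)
Convert 6501 (decimal) → 6501 = 6×1000 + 5×100 + 1 → 6 thousands, 5 hundreds, 1 one (place-value notation)
6 thousands, 5 hundreds, 1 one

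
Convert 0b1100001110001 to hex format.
Convert 0b1100001110001 (binary) → 4096 + 2048 + 64 + 32 + 16 + 1 = 6257 (decimal)
Convert 6257 (decimal) → 6257 = 1×4096 + 8×256 + 7×16 + 1 → 0x1871 (hexadecimal)
0x1871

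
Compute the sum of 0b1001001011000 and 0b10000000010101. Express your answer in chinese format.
Convert 0b1001001011000 (binary) → 4096 + 512 + 64 + 16 + 8 = 4696 (decimal)
Convert 0b10000000010101 (binary) → 8192 + 16 + 4 + 1 = 8213 (decimal)
Compute 4696 + 8213 = 12909
Convert 12909 (decimal) → 12909 = 1×10000 + 2×1000 + 9×100 + 9 → 一万二千九百零九 (Chinese numeral)
一万二千九百零九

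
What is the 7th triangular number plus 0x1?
The 7th triangular number = 7×8/2 = 28
Convert 0x1 (hexadecimal) → 1 (decimal)
Compute 28 + 1 = 29
29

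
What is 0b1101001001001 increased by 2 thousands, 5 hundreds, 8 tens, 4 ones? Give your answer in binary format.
Convert 0b1101001001001 (binary) → 4096 + 2048 + 512 + 64 + 8 + 1 = 6729 (decimal)
Convert 2 thousands, 5 hundreds, 8 tens, 4 ones (place-value notation) → 2×1000 + 5×100 + 8×10 + 4 = 2584 (decimal)
Compute 6729 + 2584 = 9313
Convert 9313 (decimal) → 9313 = 8192 + 1024 + 64 + 32 + 1 → 0b10010001100001 (binary)
0b10010001100001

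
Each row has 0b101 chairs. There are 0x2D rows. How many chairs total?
Convert 0b101 (binary) → 4 + 1 = 5 (decimal)
Convert 0x2D (hexadecimal) → 2×16 + 13 = 45 (decimal)
Compute 5 × 45 = 225
225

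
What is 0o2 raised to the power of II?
Convert 0o2 (octal) → 2 (decimal)
Convert II (Roman numeral) → 1 + 1 = 2 (decimal)
Compute 2 ^ 2 = 4
4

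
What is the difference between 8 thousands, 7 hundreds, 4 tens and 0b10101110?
Convert 8 thousands, 7 hundreds, 4 tens (place-value notation) → 8×1000 + 7×100 + 4×10 = 8740 (decimal)
Convert 0b10101110 (binary) → 128 + 32 + 8 + 4 + 2 = 174 (decimal)
Difference: |8740 - 174| = 8566
8566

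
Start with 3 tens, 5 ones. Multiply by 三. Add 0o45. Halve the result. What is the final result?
Convert 3 tens, 5 ones (place-value notation) → 3×10 + 5 = 35 (decimal)
Start: 35
Convert 三 (Chinese numeral) → 3 (decimal)
35 × 3 = 105
Convert 0o45 (octal) → 4×8 + 5 = 37 (decimal)
105 + 37 = 142
142 ÷ 2 = 71
71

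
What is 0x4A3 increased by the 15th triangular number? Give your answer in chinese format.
Convert 0x4A3 (hexadecimal) → 4×256 + 10×16 + 3 = 1187 (decimal)
Convert the 15th triangular number (triangular index) → 15×16/2 = 120 (decimal)
Compute 1187 + 120 = 1307
Convert 1307 (decimal) → 1307 = 1×1000 + 3×100 + 7 → 一千三百零七 (Chinese numeral)
一千三百零七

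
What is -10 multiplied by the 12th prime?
Convert the 12th prime (prime index) → 37 (decimal)
Compute -10 × 37 = -370
-370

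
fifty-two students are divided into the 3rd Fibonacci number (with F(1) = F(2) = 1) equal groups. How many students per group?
Convert fifty-two (English words) → 52 (decimal)
Convert the 3rd Fibonacci number (with F(1) = F(2) = 1) (Fibonacci index) → 1, 1, 2 → 2 (decimal)
Compute 52 ÷ 2 = 26
26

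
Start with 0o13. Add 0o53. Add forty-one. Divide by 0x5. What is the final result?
Convert 0o13 (octal) → 1×8 + 3 = 11 (decimal)
Start: 11
Convert 0o53 (octal) → 5×8 + 3 = 43 (decimal)
11 + 43 = 54
Convert forty-one (English words) → 41 (decimal)
54 + 41 = 95
Convert 0x5 (hexadecimal) → 5 (decimal)
95 ÷ 5 = 19
19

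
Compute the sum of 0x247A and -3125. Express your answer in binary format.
Convert 0x247A (hexadecimal) → 2×4096 + 4×256 + 7×16 + 10 = 9338 (decimal)
Compute 9338 + -3125 = 6213
Convert 6213 (decimal) → 6213 = 4096 + 2048 + 64 + 4 + 1 → 0b1100001000101 (binary)
0b1100001000101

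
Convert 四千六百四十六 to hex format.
Convert 四千六百四十六 (Chinese numeral) → 4×1000 + 6×100 + 4×10 + 6 = 4646 (decimal)
Convert 4646 (decimal) → 4646 = 1×4096 + 2×256 + 2×16 + 6 → 0x1226 (hexadecimal)
0x1226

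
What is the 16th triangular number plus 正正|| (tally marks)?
The 16th triangular number = 16×17/2 = 136
Convert 正正|| (tally marks) → 5 + 5 + 2 = 12 (decimal)
Compute 136 + 12 = 148
148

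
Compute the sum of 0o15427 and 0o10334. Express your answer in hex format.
Convert 0o15427 (octal) → 1×4096 + 5×512 + 4×64 + 2×8 + 7 = 6935 (decimal)
Convert 0o10334 (octal) → 1×4096 + 3×64 + 3×8 + 4 = 4316 (decimal)
Compute 6935 + 4316 = 11251
Convert 11251 (decimal) → 11251 = 2×4096 + 11×256 + 15×16 + 3 → 0x2BF3 (hexadecimal)
0x2BF3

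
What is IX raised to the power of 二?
Convert IX (Roman numeral) → 9 (decimal)
Convert 二 (Chinese numeral) → 2 (decimal)
Compute 9 ^ 2 = 81
81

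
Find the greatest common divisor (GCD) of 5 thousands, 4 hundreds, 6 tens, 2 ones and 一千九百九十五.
Convert 5 thousands, 4 hundreds, 6 tens, 2 ones (place-value notation) → 5×1000 + 4×100 + 6×10 + 2 = 5462 (decimal)
Convert 一千九百九十五 (Chinese numeral) → 1×1000 + 9×100 + 9×10 + 5 = 1995 (decimal)
Compute gcd(5462, 1995) = 1
1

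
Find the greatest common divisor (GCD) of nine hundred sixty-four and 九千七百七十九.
Convert nine hundred sixty-four (English words) → 9×100 + 64 = 964 (decimal)
Convert 九千七百七十九 (Chinese numeral) → 9×1000 + 7×100 + 7×10 + 9 = 9779 (decimal)
Compute gcd(964, 9779) = 1
1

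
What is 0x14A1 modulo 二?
Convert 0x14A1 (hexadecimal) → 1×4096 + 4×256 + 10×16 + 1 = 5281 (decimal)
Convert 二 (Chinese numeral) → 2 (decimal)
Compute 5281 mod 2 = 1
1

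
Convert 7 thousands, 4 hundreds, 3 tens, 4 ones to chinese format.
Convert 7 thousands, 4 hundreds, 3 tens, 4 ones (place-value notation) → 7×1000 + 4×100 + 3×10 + 4 = 7434 (decimal)
Convert 7434 (decimal) → 7434 = 7×1000 + 4×100 + 3×10 + 4 → 七千四百三十四 (Chinese numeral)
七千四百三十四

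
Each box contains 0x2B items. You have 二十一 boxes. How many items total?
Convert 0x2B (hexadecimal) → 2×16 + 11 = 43 (decimal)
Convert 二十一 (Chinese numeral) → 2×10 + 1 = 21 (decimal)
Compute 43 × 21 = 903
903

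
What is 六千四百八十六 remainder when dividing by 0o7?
Convert 六千四百八十六 (Chinese numeral) → 6×1000 + 4×100 + 8×10 + 6 = 6486 (decimal)
Convert 0o7 (octal) → 7 (decimal)
Compute 6486 mod 7 = 4
4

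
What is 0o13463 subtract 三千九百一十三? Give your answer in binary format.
Convert 0o13463 (octal) → 1×4096 + 3×512 + 4×64 + 6×8 + 3 = 5939 (decimal)
Convert 三千九百一十三 (Chinese numeral) → 3×1000 + 9×100 + 1×10 + 3 = 3913 (decimal)
Compute 5939 - 3913 = 2026
Convert 2026 (decimal) → 2026 = 1024 + 512 + 256 + 128 + 64 + 32 + 8 + 2 → 0b11111101010 (binary)
0b11111101010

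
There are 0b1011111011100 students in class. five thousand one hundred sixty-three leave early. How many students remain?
Convert 0b1011111011100 (binary) → 4096 + 1024 + 512 + 256 + 128 + 64 + 16 + 8 + 4 = 6108 (decimal)
Convert five thousand one hundred sixty-three (English words) → 5×1000 + 1×100 + 63 = 5163 (decimal)
Compute 6108 - 5163 = 945
945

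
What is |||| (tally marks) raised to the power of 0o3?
Convert |||| (tally marks) → 4 (decimal)
Convert 0o3 (octal) → 3 (decimal)
Compute 4 ^ 3 = 64
64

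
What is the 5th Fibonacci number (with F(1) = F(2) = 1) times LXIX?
Convert the 5th Fibonacci number (with F(1) = F(2) = 1) (Fibonacci index) → 1, 1, 2, 3, 5 → 5 (decimal)
Convert LXIX (Roman numeral) → 50 + 10 + 9 = 69 (decimal)
Compute 5 × 69 = 345
345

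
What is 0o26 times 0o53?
Convert 0o26 (octal) → 2×8 + 6 = 22 (decimal)
Convert 0o53 (octal) → 5×8 + 3 = 43 (decimal)
Compute 22 × 43 = 946
946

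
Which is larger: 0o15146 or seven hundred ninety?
Convert 0o15146 (octal) → 1×4096 + 5×512 + 1×64 + 4×8 + 6 = 6758 (decimal)
Convert seven hundred ninety (English words) → 7×100 + 90 = 790 (decimal)
Compare 6758 vs 790: larger = 6758
6758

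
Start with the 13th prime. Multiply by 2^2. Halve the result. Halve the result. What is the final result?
Convert the 13th prime (prime index) → 41 (decimal)
Start: 41
Convert 2^2 (power) → 4 (decimal)
41 × 4 = 164
164 ÷ 2 = 82
82 ÷ 2 = 41
41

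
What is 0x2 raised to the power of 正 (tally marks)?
Convert 0x2 (hexadecimal) → 2 (decimal)
Convert 正 (tally marks) → 5 (decimal)
Compute 2 ^ 5 = 32
32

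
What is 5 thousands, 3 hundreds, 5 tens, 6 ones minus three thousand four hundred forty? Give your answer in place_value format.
Convert 5 thousands, 3 hundreds, 5 tens, 6 ones (place-value notation) → 5×1000 + 3×100 + 5×10 + 6 = 5356 (decimal)
Convert three thousand four hundred forty (English words) → 3×1000 + 4×100 + 40 = 3440 (decimal)
Compute 5356 - 3440 = 1916
Convert 1916 (decimal) → 1916 = 1×1000 + 9×100 + 1×10 + 6 → 1 thousand, 9 hundreds, 1 ten, 6 ones (place-value notation)
1 thousand, 9 hundreds, 1 ten, 6 ones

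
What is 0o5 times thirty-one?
Convert 0o5 (octal) → 5 (decimal)
Convert thirty-one (English words) → 31 (decimal)
Compute 5 × 31 = 155
155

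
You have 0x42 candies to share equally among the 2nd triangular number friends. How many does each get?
Convert 0x42 (hexadecimal) → 4×16 + 2 = 66 (decimal)
Convert the 2nd triangular number (triangular index) → 2×3/2 = 3 (decimal)
Compute 66 ÷ 3 = 22
22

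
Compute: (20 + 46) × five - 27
Convert five (English words) → 5 (decimal)
Expression in decimal: (20 + 46) × 5 - 27
Parentheses first: 20 + 46 = 66
Multiply: 66 × 5 = 330
Subtract: 330 - 27 = 303
303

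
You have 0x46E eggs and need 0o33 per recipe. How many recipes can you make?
Convert 0x46E (hexadecimal) → 4×256 + 6×16 + 14 = 1134 (decimal)
Convert 0o33 (octal) → 3×8 + 3 = 27 (decimal)
Compute 1134 ÷ 27 = 42
42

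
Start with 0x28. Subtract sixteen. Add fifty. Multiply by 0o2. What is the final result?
Convert 0x28 (hexadecimal) → 2×16 + 8 = 40 (decimal)
Start: 40
Convert sixteen (English words) → 16 (decimal)
40 - 16 = 24
Convert fifty (English words) → 50 (decimal)
24 + 50 = 74
Convert 0o2 (octal) → 2 (decimal)
74 × 2 = 148
148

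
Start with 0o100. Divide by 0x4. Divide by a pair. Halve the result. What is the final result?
Convert 0o100 (octal) → 1×64 = 64 (decimal)
Start: 64
Convert 0x4 (hexadecimal) → 4 (decimal)
64 ÷ 4 = 16
Convert a pair (colloquial) → 2 (decimal)
16 ÷ 2 = 8
8 ÷ 2 = 4
4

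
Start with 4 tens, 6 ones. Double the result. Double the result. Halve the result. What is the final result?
Convert 4 tens, 6 ones (place-value notation) → 4×10 + 6 = 46 (decimal)
Start: 46
46 × 2 = 92
92 × 2 = 184
184 ÷ 2 = 92
92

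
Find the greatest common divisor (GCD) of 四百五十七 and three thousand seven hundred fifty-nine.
Convert 四百五十七 (Chinese numeral) → 4×100 + 5×10 + 7 = 457 (decimal)
Convert three thousand seven hundred fifty-nine (English words) → 3×1000 + 7×100 + 59 = 3759 (decimal)
Compute gcd(457, 3759) = 1
1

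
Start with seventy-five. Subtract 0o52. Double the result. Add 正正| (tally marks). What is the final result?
Convert seventy-five (English words) → 75 (decimal)
Start: 75
Convert 0o52 (octal) → 5×8 + 2 = 42 (decimal)
75 - 42 = 33
33 × 2 = 66
Convert 正正| (tally marks) → 5 + 5 + 1 = 11 (decimal)
66 + 11 = 77
77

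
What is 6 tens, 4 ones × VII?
Convert 6 tens, 4 ones (place-value notation) → 6×10 + 4 = 64 (decimal)
Convert VII (Roman numeral) → 5 + 1 + 1 = 7 (decimal)
Compute 64 × 7 = 448
448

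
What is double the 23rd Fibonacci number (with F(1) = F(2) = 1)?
The 23rd Fibonacci number (with F(1) = F(2) = 1) = 28657
Compute 28657 × 2 = 57314
57314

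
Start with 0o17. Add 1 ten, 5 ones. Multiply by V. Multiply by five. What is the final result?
Convert 0o17 (octal) → 1×8 + 7 = 15 (decimal)
Start: 15
Convert 1 ten, 5 ones (place-value notation) → 1×10 + 5 = 15 (decimal)
15 + 15 = 30
Convert V (Roman numeral) → 5 (decimal)
30 × 5 = 150
Convert five (English words) → 5 (decimal)
150 × 5 = 750
750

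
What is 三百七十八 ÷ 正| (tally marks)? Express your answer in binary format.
Convert 三百七十八 (Chinese numeral) → 3×100 + 7×10 + 8 = 378 (decimal)
Convert 正| (tally marks) → 5 + 1 = 6 (decimal)
Compute 378 ÷ 6 = 63
Convert 63 (decimal) → 63 = 32 + 16 + 8 + 4 + 2 + 1 → 0b111111 (binary)
0b111111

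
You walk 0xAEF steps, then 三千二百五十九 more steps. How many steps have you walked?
Convert 0xAEF (hexadecimal) → 10×256 + 14×16 + 15 = 2799 (decimal)
Convert 三千二百五十九 (Chinese numeral) → 3×1000 + 2×100 + 5×10 + 9 = 3259 (decimal)
Compute 2799 + 3259 = 6058
6058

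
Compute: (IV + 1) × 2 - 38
Convert IV (Roman numeral) → 4 (decimal)
Expression in decimal: (4 + 1) × 2 - 38
Parentheses first: 4 + 1 = 5
Multiply: 5 × 2 = 10
Subtract: 10 - 38 = -28
-28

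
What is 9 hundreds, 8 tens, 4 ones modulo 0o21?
Convert 9 hundreds, 8 tens, 4 ones (place-value notation) → 9×100 + 8×10 + 4 = 984 (decimal)
Convert 0o21 (octal) → 2×8 + 1 = 17 (decimal)
Compute 984 mod 17 = 15
15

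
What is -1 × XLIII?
Convert XLIII (Roman numeral) → 40 + 1 + 1 + 1 = 43 (decimal)
Compute -1 × 43 = -43
-43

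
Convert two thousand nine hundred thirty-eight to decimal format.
Convert two thousand nine hundred thirty-eight (English words) → 2×1000 + 9×100 + 38 = 2938 (decimal)
2938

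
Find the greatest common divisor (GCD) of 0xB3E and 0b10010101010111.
Convert 0xB3E (hexadecimal) → 11×256 + 3×16 + 14 = 2878 (decimal)
Convert 0b10010101010111 (binary) → 8192 + 1024 + 256 + 64 + 16 + 4 + 2 + 1 = 9559 (decimal)
Compute gcd(2878, 9559) = 1
1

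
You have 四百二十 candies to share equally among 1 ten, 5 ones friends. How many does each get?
Convert 四百二十 (Chinese numeral) → 4×100 + 2×10 = 420 (decimal)
Convert 1 ten, 5 ones (place-value notation) → 1×10 + 5 = 15 (decimal)
Compute 420 ÷ 15 = 28
28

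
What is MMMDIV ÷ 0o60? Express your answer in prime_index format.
Convert MMMDIV (Roman numeral) → 1000 + 1000 + 1000 + 500 + 4 = 3504 (decimal)
Convert 0o60 (octal) → 6×8 = 48 (decimal)
Compute 3504 ÷ 48 = 73
Convert 73 (decimal) → the 21st prime (prime index)
the 21st prime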